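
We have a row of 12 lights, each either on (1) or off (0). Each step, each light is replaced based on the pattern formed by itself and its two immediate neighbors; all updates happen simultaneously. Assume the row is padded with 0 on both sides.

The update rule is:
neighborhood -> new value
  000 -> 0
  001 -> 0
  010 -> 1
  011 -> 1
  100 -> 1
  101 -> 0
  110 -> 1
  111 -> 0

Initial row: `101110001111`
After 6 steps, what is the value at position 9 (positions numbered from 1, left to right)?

101011001001
101011101101
101010101101
101010101101  (fixed point — unchanged through step 6)
position 9 holds 1

1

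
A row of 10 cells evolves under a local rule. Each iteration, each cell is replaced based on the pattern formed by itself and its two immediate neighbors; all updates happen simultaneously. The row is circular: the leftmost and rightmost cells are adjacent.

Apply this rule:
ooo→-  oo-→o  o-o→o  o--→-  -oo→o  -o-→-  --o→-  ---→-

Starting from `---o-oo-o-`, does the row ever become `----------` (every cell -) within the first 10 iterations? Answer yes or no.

----oooo--
----o--o--
----------
all cells are - at iteration 3

yes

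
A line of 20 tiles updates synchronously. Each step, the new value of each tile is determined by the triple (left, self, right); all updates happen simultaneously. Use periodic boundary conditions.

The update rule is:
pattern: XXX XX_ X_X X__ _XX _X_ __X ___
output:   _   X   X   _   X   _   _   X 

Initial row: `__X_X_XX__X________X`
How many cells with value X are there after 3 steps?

12

___X_XXX____XXXXXX__
XX__XX_X_XX_X____X_X
_X__XXX_XXXX__XX__XX
count of X: 12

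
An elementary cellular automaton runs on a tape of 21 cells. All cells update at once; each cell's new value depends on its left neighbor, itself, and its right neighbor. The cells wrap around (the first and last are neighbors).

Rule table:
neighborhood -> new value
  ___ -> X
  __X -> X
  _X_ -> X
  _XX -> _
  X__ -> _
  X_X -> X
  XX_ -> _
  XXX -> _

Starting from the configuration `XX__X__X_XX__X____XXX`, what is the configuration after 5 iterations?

iteration 1: ___XX_XXX___XX_XXX___
iteration 2: XXX__X____XX__X____XX
iteration 3: ____XX_XXX___XX_XXX__
iteration 4: XXXX__X____XX__X____X
iteration 5: _____XX_XXX___XX_XXX_

_____XX_XXX___XX_XXX_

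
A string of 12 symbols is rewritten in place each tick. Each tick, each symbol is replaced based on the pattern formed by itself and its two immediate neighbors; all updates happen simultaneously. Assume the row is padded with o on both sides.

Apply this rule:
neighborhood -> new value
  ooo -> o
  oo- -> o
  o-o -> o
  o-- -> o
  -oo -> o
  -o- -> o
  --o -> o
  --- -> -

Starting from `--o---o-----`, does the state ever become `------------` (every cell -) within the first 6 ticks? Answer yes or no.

no

oooo-ooo---o
ooooooooo-oo
oooooooooooo
oooooooooooo  (fixed point — unchanged through tick 6)
tick 6 is oooooooooooo, still not uniform -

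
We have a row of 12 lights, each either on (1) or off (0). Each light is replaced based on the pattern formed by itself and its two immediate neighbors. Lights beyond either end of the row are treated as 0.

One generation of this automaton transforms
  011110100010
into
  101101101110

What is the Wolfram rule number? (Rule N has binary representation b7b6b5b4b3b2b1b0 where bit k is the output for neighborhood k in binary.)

position 2: 111 → 1  (bit 7 = 1)
position 4: 110 → 0  (bit 6 = 0)
position 5: 101 → 1  (bit 5 = 1)
position 7: 100 → 0  (bit 4 = 0)
position 1: 011 → 0  (bit 3 = 0)
position 6: 010 → 1  (bit 2 = 1)
position 0: 001 → 1  (bit 1 = 1)
position 8: 000 → 1  (bit 0 = 1)
bits b7..b0 = 10100111 = 167

167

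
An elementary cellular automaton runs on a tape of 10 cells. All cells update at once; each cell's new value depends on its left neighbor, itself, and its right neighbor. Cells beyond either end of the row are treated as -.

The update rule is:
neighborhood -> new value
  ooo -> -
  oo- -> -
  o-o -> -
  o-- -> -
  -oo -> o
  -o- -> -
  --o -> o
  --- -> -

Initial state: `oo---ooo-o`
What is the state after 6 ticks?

o---------

tick 1: o---oo----
tick 2: ---oo-----
tick 3: --oo------
tick 4: -oo-------
tick 5: oo--------
tick 6: o---------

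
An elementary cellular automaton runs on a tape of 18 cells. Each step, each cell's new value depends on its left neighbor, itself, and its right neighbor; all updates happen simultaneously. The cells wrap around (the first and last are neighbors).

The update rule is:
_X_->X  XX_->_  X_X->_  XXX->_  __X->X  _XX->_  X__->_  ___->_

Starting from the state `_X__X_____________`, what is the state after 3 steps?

step 1: XX_XX_____________
step 2: _________________X
step 3: ________________XX

________________XX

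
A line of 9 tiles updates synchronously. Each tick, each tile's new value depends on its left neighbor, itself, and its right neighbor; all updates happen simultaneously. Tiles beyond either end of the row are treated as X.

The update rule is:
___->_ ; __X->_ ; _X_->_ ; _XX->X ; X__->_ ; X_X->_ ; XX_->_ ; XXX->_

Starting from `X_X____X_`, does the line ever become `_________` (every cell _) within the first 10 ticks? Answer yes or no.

_________
all cells are _ at tick 1

yes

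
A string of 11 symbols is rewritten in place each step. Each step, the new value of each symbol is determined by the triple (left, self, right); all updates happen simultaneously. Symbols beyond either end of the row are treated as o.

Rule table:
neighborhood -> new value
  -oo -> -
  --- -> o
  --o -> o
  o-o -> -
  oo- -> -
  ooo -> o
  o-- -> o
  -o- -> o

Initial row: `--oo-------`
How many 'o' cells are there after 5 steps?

oo--ooooooo
o-oo-oooooo
------ooooo
oooooo-oooo
ooooo---ooo
count of o: 8

8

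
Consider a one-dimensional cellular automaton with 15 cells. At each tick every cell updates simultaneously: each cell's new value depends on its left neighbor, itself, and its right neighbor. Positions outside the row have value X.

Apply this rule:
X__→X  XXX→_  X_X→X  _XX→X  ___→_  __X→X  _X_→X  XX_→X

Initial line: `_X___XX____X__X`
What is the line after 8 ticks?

__XXX____XX_XX_

XXX_XXXX__XXXXX
__XXX__XXXX____
XXX_XXXX__XX__X
__XXX__XXXXXXXX
XXX_XXXX_______
__XXX__XX_____X
XXX_XXXXXX___XX
__XXX____XX_XX_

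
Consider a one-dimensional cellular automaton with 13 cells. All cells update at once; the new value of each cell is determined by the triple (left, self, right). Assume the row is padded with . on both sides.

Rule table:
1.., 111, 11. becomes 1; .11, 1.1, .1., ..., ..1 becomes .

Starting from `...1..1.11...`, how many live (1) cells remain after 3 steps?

3

....1....11..
.....1....11.
......1....11
count of 1: 3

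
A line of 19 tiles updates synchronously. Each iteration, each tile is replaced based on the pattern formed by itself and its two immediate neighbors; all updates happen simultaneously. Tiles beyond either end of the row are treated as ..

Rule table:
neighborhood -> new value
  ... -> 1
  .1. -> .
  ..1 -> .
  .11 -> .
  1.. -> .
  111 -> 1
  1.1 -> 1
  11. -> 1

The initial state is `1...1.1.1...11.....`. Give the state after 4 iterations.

..1..1.1..1..1.1111
1.....1.......1.111
..111...11111..1.11
1..11.1..1111...1.1

1..11.1..1111...1.1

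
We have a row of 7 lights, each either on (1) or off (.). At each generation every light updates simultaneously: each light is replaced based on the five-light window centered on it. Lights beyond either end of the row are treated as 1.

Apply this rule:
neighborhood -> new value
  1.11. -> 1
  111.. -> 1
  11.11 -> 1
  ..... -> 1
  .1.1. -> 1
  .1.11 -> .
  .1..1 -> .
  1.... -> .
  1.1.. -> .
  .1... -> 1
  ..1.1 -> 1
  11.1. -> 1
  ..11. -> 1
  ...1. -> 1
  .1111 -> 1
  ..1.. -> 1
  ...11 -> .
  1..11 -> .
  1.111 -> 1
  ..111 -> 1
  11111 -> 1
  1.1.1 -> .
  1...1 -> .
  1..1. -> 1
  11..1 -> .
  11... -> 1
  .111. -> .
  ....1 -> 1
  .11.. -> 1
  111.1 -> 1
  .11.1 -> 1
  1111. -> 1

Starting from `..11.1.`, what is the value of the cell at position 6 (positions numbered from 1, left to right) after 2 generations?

.

generation 1: ..111..
generation 2: ..1.1..
position 6 holds .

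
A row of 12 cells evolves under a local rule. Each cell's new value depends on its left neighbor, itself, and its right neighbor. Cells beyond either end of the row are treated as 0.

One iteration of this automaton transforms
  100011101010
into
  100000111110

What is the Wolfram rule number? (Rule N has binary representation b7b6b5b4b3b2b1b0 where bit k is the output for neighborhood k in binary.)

position 5: 111 → 0  (bit 7 = 0)
position 6: 110 → 1  (bit 6 = 1)
position 7: 101 → 1  (bit 5 = 1)
position 1: 100 → 0  (bit 4 = 0)
position 4: 011 → 0  (bit 3 = 0)
position 0: 010 → 1  (bit 2 = 1)
position 3: 001 → 0  (bit 1 = 0)
position 2: 000 → 0  (bit 0 = 0)
bits b7..b0 = 01100100 = 100

100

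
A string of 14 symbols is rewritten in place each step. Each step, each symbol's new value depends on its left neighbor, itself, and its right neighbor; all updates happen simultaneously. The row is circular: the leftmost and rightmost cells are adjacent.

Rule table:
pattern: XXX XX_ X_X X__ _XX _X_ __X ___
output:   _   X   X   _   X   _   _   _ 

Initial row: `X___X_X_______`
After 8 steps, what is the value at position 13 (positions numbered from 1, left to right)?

_____X________
______________
______________  (fixed point — unchanged through step 8)
position 13 holds _

_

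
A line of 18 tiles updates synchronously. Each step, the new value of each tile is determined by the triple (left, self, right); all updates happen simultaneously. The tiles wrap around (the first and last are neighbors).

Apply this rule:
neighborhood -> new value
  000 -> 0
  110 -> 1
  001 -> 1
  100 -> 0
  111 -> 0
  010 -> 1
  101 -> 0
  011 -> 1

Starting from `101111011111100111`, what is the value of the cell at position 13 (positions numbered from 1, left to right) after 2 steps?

101001010000101100
101011010001101101
position 13 holds 1

1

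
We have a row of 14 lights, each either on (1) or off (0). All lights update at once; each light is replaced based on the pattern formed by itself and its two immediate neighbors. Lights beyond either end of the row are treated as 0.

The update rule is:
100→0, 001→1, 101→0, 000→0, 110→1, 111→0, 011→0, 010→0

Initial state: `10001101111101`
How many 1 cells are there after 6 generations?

1

00010100000100
00100000001000
01000000010000
10000000100000
00000001000000
00000010000000
count of 1: 1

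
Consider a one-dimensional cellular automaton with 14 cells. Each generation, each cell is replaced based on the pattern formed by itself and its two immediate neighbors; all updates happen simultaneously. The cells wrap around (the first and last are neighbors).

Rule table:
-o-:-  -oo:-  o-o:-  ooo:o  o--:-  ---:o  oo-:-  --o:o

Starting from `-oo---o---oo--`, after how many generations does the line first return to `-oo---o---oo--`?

28

generation 1: o---oo--oo---o
generation 2: --oo---o---oo-
generation 3: oo---oo--oo---
generation 4: ---oo---o---oo
generation 5: -oo---oo--oo--
generation 6: o---oo---o---o
generation 7: --oo---oo--oo-
generation 8: oo---oo---o---
generation 9: ---oo---oo--oo
generation 10: -oo---oo---o--
generation 11: o---oo---oo--o
generation 12: --oo---oo---o-
generation 13: oo---oo---oo--
generation 14: ---oo---oo---o
generation 15: -oo---oo---oo-
generation 16: o---oo---oo---
generation 17: --oo---oo---oo
generation 18: -o---oo---oo--
generation 19: o--oo---oo---o
generation 20: --o---oo---oo-
generation 21: oo--oo---oo---
generation 22: ---o---oo---oo
generation 23: -oo--oo---oo--
generation 24: o---o---oo---o
generation 25: --oo--oo---oo-
generation 26: oo---o---oo---
generation 27: ---oo--oo---oo
generation 28: -oo---o---oo--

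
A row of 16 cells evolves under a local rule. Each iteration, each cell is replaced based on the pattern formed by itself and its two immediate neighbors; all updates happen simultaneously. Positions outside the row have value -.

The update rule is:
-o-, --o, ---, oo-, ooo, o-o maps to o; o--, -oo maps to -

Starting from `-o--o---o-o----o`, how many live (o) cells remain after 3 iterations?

12

oo-oo-ooooo-oooo
-oo-oo-ooooo-ooo
o-oo-oo-ooooo-oo
count of o: 12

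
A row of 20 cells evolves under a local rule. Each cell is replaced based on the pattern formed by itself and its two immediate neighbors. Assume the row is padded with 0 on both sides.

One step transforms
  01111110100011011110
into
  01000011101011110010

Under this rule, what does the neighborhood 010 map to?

1

At position 8 the neighborhood is 010; the next row has 1 there.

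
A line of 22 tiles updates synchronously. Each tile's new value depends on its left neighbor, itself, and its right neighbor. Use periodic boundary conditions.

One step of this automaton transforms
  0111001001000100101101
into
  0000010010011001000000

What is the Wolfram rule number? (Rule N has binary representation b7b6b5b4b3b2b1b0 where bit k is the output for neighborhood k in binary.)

position 2: 111 → 0  (bit 7 = 0)
position 3: 110 → 0  (bit 6 = 0)
position 0: 101 → 0  (bit 5 = 0)
position 4: 100 → 0  (bit 4 = 0)
position 1: 011 → 0  (bit 3 = 0)
position 6: 010 → 0  (bit 2 = 0)
position 5: 001 → 1  (bit 1 = 1)
position 11: 000 → 1  (bit 0 = 1)
bits b7..b0 = 00000011 = 3

3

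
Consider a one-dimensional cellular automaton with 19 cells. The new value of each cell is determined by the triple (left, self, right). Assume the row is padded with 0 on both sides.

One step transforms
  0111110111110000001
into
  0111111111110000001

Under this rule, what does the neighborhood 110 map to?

At position 5 the neighborhood is 110; the next row has 1 there.

1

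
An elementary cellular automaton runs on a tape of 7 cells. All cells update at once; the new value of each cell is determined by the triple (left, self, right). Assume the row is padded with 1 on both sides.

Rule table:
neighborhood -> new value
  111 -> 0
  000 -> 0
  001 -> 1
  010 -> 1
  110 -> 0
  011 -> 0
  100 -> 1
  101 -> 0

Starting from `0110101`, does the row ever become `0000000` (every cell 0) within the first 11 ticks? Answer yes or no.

tick 1: 0000100
tick 2: 1001111
tick 3: 0110000
tick 4: 0001001
tick 5: 1011110
tick 6: 0000000
all cells are 0 at tick 6

yes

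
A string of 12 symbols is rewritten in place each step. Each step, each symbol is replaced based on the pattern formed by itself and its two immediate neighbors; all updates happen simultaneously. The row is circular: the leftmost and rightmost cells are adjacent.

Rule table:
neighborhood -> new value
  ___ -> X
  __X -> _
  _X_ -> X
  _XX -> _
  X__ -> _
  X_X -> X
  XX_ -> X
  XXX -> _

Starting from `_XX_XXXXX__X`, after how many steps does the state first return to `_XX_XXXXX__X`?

X_XX____X__X
XX_X_XX_X___
_XXXX_XXX_X_
____XX__XXX_
XXX__X____X_
__X__X_XX_XX
__X__XX_XX_X
__X___XX_XXX
__X_X__XX__X
__XXX___X__X
____X_X_X__X
_XX_XXXXX__X

12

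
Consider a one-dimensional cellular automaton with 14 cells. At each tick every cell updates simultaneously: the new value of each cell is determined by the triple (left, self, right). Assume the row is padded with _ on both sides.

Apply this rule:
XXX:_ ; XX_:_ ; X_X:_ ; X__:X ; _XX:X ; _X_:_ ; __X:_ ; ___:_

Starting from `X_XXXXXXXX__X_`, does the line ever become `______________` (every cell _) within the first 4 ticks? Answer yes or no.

no

tick 1: __X_______X__X
tick 2: ___X_______X__
tick 3: ____X_______X_
tick 4: _____X_______X
tick 4 is _____X_______X, still not uniform _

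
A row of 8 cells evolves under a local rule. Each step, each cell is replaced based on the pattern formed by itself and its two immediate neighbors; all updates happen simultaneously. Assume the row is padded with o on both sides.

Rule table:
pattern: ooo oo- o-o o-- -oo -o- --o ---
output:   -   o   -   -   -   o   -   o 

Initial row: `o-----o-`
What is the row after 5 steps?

o-o-o-o-

o-ooo-o-
o---o-o-
o-o-o-o-
o-o-o-o-  (fixed point — unchanged through step 5)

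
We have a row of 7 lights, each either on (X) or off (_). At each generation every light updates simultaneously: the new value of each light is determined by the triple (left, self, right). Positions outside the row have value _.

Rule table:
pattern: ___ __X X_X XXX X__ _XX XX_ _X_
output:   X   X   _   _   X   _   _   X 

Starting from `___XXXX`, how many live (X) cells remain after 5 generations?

generation 1: XXX____
generation 2: ___XXXX  (repeats generation 0; period 2)
generation 5: XXX____
count of X: 3

3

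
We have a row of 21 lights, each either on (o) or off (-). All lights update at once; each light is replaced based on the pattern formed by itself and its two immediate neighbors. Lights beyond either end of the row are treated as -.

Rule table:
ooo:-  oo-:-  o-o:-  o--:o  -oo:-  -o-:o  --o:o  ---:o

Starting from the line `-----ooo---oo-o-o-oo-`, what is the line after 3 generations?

ooooo---ooo---o-o---o
-----ooo---oooo-ooooo
ooooo---ooo----------

ooooo---ooo----------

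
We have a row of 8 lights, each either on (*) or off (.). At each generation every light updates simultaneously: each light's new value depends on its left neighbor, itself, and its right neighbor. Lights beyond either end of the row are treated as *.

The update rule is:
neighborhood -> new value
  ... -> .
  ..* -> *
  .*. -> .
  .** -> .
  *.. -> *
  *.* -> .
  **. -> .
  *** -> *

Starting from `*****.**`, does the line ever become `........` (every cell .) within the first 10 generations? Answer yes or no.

no

generation 1: ****...*
generation 2: ***.*.*.
generation 3: **......
generation 4: *.*....*
generation 5: ...*..*.
generation 6: *.*.**..
generation 7: ......**
generation 8: *....*.*
generation 9: .*..*...
generation 10: ..**.*.*
generation 10 is ..**.*.*, still not uniform .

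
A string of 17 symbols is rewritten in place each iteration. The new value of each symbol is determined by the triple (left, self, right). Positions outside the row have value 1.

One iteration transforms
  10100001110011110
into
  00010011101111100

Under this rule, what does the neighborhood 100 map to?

1

At position 3 the neighborhood is 100; the next row has 1 there.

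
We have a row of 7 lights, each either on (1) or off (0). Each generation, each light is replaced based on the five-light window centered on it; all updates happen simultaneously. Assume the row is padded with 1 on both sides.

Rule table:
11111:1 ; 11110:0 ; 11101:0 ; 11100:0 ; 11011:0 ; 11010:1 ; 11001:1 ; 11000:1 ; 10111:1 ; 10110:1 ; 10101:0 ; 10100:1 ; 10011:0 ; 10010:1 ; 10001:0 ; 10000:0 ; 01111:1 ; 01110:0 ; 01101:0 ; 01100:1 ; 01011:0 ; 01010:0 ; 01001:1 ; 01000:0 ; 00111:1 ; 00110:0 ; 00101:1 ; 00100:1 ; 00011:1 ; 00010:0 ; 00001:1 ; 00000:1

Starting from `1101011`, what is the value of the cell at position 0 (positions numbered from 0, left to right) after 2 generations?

0010011
1111011
position 0 holds 1

1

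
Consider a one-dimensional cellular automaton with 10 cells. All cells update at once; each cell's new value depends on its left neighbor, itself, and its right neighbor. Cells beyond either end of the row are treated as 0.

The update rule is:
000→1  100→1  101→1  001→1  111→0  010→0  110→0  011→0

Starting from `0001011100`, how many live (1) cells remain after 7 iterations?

1110100011
0001011100  (repeats iteration 0; period 2)
iteration 7: 1110100011
count of 1: 6

6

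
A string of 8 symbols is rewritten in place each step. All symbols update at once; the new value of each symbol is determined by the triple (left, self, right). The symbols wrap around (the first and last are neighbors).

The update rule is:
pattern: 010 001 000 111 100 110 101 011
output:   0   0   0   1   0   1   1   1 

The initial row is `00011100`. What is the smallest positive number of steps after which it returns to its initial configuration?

step 1: 00011100

1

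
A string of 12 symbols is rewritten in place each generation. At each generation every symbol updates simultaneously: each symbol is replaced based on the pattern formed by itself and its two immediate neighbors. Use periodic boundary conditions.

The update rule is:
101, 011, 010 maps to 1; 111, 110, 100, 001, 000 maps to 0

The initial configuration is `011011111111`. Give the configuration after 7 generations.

generation 1: 110110000000
generation 2: 101100000000
generation 3: 111000000000
generation 4: 100000000000
generation 5: 100000000000  (fixed point — unchanged through generation 7)

100000000000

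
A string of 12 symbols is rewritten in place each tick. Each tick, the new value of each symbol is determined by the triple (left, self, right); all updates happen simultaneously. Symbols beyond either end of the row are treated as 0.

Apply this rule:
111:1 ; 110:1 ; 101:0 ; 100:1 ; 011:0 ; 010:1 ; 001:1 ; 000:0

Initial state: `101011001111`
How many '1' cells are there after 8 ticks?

9

101001110111
101110110011
100110011101
111011101101
011001100101
101110111101
100110011101  (repeats tick 3; period 4)
tick 8: 111011101101
count of 1: 9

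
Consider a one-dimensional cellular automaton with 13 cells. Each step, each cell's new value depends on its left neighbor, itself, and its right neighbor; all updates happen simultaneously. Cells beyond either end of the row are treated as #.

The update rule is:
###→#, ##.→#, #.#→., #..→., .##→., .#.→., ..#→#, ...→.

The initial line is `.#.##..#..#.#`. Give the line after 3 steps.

step 1: ....#.#..#...
step 2: ...#....#...#
step 3: ..#....#...#.

..#....#...#.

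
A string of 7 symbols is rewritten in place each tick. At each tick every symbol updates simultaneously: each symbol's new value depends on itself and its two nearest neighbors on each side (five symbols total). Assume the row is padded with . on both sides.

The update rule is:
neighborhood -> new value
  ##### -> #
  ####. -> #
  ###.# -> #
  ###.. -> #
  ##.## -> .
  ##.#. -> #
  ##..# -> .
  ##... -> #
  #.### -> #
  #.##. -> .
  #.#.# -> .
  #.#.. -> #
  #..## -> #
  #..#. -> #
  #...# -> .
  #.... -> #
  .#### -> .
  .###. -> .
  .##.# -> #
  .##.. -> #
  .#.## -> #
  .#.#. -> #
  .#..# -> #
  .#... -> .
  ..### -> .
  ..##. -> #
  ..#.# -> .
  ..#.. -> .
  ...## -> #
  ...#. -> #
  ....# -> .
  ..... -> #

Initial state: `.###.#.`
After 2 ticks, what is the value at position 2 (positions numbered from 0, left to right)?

tick 1: #..###.
tick 2: .##..##
position 2 holds #

#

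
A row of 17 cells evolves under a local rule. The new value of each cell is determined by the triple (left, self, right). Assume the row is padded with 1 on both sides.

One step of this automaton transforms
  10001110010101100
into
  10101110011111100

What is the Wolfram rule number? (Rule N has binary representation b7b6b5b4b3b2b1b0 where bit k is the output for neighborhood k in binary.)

position 5: 111 → 1  (bit 7 = 1)
position 0: 110 → 1  (bit 6 = 1)
position 10: 101 → 1  (bit 5 = 1)
position 1: 100 → 0  (bit 4 = 0)
position 4: 011 → 1  (bit 3 = 1)
position 9: 010 → 1  (bit 2 = 1)
position 3: 001 → 0  (bit 1 = 0)
position 2: 000 → 1  (bit 0 = 1)
bits b7..b0 = 11101101 = 237

237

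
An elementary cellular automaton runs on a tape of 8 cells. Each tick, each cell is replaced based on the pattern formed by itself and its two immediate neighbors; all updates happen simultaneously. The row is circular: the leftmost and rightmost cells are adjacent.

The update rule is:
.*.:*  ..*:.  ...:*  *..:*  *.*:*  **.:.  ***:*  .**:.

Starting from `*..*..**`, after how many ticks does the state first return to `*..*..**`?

tick 1: .*.**..*
tick 2: ***..*.*
tick 3: **.*.**.
tick 4: ..***..*
tick 5: *..*.*.*
tick 6: .*.****.
tick 7: .**.**.*
tick 8: *..*..**

8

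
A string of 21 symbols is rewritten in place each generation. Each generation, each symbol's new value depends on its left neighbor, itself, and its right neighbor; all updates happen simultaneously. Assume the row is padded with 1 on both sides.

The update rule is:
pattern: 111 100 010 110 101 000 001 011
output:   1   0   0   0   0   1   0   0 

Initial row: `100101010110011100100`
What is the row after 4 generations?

000111111110000000000

generation 1: 000000000000001000000
generation 2: 011111111111100011110
generation 3: 001111111111001001100
generation 4: 000111111110000000000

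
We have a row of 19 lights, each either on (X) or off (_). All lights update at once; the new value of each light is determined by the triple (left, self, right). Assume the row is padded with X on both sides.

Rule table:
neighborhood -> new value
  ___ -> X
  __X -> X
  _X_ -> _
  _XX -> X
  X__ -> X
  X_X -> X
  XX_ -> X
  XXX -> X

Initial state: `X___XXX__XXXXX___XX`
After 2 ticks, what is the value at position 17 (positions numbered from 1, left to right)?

X

XXXXXXXXXXXXXXXXXXX
XXXXXXXXXXXXXXXXXXX
position 17 holds X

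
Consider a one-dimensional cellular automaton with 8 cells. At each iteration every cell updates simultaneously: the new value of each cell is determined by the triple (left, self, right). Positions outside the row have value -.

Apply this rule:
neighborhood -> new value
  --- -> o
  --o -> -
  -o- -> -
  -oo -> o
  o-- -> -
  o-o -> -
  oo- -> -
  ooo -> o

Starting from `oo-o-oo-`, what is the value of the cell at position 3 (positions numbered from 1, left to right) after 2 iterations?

o----o--
--oo---o
position 3 holds o

o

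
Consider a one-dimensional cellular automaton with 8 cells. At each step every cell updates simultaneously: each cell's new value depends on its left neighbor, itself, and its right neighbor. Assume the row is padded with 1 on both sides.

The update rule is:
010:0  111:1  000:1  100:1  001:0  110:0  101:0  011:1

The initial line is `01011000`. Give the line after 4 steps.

00010110
11000100
10110010
00101000

00101000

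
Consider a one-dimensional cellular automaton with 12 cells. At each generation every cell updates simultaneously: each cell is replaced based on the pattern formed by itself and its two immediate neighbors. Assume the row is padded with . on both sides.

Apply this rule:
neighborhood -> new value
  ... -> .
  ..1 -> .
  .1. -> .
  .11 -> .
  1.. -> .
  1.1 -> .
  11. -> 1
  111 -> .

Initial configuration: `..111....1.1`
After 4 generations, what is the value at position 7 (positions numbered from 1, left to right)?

.

....1.......
............
............  (fixed point — unchanged through generation 4)
position 7 holds .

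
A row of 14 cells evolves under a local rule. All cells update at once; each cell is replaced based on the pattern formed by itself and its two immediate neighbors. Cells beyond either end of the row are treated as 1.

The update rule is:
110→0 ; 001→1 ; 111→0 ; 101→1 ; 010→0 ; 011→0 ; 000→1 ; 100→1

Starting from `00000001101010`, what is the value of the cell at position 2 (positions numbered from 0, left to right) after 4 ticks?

0

11111110010101
00000001101010  (repeats tick 0; period 2)
tick 4: 00000001101010
position 2 holds 0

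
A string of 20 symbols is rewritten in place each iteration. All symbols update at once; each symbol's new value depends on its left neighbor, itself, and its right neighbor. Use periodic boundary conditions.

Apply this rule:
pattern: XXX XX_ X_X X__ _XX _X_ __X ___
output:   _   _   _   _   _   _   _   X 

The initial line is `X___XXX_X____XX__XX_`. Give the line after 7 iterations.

__X_______XX________
X___XXXXX____XXXXXXX
__X_______XX________  (repeats iteration 1; period 2)
iteration 7: __X_______XX________

__X_______XX________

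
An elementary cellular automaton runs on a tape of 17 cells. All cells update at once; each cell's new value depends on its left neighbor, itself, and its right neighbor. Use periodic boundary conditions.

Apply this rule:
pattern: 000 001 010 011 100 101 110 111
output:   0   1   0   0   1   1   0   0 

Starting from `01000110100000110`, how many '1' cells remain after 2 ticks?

9

10101001010001001
01010110101010110
count of 1: 9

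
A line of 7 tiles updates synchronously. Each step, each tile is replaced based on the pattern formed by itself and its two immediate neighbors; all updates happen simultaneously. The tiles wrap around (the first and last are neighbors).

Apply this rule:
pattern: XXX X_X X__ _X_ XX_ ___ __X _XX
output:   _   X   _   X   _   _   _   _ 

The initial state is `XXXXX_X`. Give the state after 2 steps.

_____X_
_____X_

_____X_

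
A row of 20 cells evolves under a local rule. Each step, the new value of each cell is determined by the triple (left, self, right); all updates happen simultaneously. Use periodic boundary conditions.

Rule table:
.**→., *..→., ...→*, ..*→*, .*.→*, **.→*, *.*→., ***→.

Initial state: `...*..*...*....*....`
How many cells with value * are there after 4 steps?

4

****.**.***.****.***
...*..*...*....*....  (repeats step 0; period 2)
step 4: ...*..*...*....*....
count of *: 4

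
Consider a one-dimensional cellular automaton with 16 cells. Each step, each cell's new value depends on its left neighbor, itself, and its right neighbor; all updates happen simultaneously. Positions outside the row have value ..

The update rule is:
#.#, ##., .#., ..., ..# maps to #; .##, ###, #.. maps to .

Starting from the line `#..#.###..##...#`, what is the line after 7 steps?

...#.###....#.##

step 1: #.###..#.#.#.###
step 2: ##..#.#######..#
step 3: .#.###......#.##
step 4: ###..#.#######.#
step 5: ..#.###......###
step 6: ####..#.#####..#
step 7: ...#.###....#.##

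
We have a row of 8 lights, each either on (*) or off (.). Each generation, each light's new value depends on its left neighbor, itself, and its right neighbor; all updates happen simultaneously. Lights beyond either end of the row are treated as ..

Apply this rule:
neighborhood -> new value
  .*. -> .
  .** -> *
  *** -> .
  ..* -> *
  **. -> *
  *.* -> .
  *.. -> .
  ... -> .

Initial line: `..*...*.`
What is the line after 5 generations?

.*...*..
*...*...
...*....
..*.....
.*......

.*......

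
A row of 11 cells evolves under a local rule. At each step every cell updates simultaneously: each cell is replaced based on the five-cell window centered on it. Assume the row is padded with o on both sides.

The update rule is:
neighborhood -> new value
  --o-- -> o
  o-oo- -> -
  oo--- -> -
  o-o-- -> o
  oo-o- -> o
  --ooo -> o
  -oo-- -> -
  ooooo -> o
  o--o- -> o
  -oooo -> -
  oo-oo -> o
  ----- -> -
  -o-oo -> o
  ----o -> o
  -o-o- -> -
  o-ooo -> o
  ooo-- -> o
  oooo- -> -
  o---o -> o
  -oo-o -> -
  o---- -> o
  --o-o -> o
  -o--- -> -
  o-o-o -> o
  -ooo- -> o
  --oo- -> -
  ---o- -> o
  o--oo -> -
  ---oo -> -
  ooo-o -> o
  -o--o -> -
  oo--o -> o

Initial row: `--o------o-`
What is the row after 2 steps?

ooo-o--oooo
o-ooo--o-oo

o-ooo--o-oo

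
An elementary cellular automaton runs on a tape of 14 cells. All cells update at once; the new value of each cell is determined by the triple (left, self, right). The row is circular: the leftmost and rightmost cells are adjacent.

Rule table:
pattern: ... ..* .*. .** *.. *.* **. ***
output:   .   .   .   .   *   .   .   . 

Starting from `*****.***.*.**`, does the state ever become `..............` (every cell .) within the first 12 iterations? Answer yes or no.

yes

iteration 1: ..............
all cells are . at iteration 1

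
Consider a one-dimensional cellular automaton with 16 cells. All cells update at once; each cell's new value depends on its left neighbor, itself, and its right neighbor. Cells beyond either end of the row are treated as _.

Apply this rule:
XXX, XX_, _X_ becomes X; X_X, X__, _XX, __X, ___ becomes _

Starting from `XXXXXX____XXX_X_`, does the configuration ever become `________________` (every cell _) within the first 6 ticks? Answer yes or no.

_XXXXX_____XX_X_
__XXXX______X_X_
___XXX______X_X_
____XX______X_X_
_____X______X_X_
_____X______X_X_
tick 6 is _____X______X_X_, still not uniform _

no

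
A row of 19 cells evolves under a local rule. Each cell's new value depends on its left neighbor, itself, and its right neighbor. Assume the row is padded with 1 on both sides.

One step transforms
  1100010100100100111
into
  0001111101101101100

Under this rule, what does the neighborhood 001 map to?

At position 4 the neighborhood is 001; the next row has 1 there.

1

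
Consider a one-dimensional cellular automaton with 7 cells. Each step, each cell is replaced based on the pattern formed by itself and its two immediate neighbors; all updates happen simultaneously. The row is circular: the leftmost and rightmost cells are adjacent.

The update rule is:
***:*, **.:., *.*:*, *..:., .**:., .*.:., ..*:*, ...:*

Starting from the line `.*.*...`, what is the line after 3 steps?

*.*..**
.*..*.*
*..*.*.

*..*.*.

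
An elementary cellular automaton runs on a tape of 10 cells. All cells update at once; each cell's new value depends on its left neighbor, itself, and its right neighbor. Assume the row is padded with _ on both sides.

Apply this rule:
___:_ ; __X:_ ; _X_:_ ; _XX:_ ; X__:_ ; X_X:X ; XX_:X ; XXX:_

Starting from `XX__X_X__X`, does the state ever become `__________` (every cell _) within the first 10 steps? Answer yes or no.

step 1: _X___X____
step 2: __________
all cells are _ at step 2

yes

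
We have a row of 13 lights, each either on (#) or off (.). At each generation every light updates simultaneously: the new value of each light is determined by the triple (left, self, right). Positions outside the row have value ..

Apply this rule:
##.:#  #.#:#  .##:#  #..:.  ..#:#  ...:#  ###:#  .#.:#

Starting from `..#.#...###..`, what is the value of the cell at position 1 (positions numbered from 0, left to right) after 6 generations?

#####.#####.#
#############
#############  (fixed point — unchanged through generation 6)
position 1 holds #

#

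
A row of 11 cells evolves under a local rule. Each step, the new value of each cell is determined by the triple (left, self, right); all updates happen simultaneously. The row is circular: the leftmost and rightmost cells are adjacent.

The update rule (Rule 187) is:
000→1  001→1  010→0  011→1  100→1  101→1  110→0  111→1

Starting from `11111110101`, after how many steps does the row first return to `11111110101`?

step 1: 11111101011
step 2: 11111010111
step 3: 11110101111
step 4: 11101011111
step 5: 11010111111
step 6: 10101111111
step 7: 01011111111
step 8: 10111111110
step 9: 01111111101
step 10: 11111111010
step 11: 11111110101

11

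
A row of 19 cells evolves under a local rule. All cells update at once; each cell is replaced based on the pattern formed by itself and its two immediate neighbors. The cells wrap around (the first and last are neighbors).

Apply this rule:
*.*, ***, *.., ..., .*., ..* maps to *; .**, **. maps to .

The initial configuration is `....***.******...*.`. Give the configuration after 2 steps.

***.*****.**.*.****

****.*.*.****.*****
***.*****.**.*.****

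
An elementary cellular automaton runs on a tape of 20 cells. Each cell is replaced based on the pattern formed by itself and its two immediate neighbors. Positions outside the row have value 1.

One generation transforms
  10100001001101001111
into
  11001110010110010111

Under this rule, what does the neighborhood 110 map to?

1

At position 0 the neighborhood is 110; the next row has 1 there.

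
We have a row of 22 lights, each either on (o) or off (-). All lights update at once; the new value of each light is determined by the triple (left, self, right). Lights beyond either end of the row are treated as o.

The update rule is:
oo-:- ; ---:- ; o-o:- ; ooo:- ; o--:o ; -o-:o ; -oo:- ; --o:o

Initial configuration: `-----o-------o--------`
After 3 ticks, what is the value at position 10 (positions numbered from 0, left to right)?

o---ooo-----ooo------o
-o-o---o---o---o----o-
-o-oo-ooo-ooo-ooo--oo-
position 10 holds o

o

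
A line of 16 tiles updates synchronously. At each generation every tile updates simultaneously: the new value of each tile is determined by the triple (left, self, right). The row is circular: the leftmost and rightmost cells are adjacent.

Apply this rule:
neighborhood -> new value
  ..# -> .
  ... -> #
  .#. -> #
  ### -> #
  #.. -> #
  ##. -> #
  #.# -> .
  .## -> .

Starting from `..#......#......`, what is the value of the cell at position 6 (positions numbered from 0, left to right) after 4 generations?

#

#.######.#######
#..#####..######
##..#####..#####
###..#####..####
position 6 holds #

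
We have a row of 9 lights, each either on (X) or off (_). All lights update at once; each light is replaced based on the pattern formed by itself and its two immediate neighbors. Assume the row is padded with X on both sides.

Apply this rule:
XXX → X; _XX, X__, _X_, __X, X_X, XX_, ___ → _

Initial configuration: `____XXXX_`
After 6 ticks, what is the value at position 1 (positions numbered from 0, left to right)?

_____XX__
_________
_________  (fixed point — unchanged through tick 6)
position 1 holds _

_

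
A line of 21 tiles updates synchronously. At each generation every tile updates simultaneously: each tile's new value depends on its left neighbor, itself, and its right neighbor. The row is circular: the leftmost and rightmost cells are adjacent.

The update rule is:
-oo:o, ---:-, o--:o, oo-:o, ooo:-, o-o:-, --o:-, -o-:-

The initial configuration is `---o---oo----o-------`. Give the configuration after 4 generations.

---------o-oo----o---

----o--ooo----o------
-----o-o-oo----o-----
---------ooo----o----
---------o-oo----o---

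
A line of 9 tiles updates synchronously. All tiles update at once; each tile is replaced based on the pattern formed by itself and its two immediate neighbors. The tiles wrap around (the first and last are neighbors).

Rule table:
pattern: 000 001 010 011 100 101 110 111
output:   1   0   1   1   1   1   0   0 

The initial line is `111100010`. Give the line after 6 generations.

generation 1: 100011011
generation 2: 011010110
generation 3: 010111101
generation 4: 111100011
generation 5: 000011010
generation 6: 111010111

111010111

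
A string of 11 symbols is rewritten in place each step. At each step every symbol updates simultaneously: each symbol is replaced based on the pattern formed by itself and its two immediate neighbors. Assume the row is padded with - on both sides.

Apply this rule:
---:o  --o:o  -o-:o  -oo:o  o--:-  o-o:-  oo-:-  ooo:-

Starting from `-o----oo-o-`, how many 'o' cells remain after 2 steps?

oo-oooo--o-
o--o----oo-
count of o: 4

4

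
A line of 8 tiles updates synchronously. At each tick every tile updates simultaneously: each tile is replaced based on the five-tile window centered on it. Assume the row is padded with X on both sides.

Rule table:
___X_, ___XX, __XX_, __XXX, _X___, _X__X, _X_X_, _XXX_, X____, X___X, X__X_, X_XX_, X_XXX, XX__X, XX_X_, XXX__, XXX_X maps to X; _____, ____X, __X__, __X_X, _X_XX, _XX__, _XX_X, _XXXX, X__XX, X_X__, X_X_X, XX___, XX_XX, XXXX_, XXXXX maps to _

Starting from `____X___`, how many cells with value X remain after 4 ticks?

_X_X_XXX
X_X__X__
XX_XX_X_
_X_X_X__
count of X: 3

3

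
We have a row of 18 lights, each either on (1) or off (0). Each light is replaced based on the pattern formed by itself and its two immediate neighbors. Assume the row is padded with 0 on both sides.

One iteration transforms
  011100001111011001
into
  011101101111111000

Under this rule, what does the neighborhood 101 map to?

At position 12 the neighborhood is 101; the next row has 1 there.

1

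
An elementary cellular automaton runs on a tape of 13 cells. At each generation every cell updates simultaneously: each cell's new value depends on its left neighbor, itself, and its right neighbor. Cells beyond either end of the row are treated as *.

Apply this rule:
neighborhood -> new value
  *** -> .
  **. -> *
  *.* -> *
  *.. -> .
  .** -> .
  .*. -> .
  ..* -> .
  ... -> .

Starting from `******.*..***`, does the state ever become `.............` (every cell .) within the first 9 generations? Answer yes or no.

generation 1: .....**......
generation 2: ......*......
generation 3: .............
all cells are . at generation 3

yes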